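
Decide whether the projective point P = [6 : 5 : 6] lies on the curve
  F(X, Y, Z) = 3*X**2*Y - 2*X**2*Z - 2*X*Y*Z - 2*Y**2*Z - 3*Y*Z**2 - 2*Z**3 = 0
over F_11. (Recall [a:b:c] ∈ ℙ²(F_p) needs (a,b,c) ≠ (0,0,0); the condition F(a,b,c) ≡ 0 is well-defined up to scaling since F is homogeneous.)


F(6,5,6) ≡ 5 (mod 11); P is NOT on the curve.

Evaluate F(6, 5, 6) term-by-term (mod 11).
  3*X**2*Y ↦ 3·36·5·1 = 540
  -2*X**2*Z ↦ -2·36·1·6 = -432
  -2*X*Y*Z ↦ -2·6·5·6 = -360
  -2*Y**2*Z ↦ -2·1·25·6 = -300
  -3*Y*Z**2 ↦ -3·1·5·36 = -540
  -2*Z**3 ↦ -2·1·1·216 = -432
Sum: F(6, 5, 6) = (540) + (-432) + (-360) + (-300) + (-540) + (-432) = -1524.
Reducing mod 11: -1524 ≡ 5 (mod 11).
Since F(a, b, c) ≡ 5 ≠ 0 (mod 11), P does NOT lie on the curve.


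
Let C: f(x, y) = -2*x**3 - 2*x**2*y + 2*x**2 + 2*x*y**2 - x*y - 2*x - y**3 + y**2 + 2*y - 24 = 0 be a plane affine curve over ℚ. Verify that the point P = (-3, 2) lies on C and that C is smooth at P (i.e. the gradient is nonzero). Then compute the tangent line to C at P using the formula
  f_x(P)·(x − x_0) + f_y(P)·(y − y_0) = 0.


Tangent line at P: -38*x - 45*y - 24 = 0.

Step 1: f(-3, 2) = 0, so P lies on C.
Step 2: partial derivatives
  f_x(x, y) = -6*x**2 - 4*x*y + 4*x + 2*y**2 - y - 2, f_y(x, y) = -2*x**2 + 4*x*y - x - 3*y**2 + 2*y + 2.
  f_x(P) = -38, f_y(P) = -45 (gradient nonzero, so P is smooth).
Step 3: tangent line at P: -38·(x − -3) + -45·(y − 2) = 0.
Expanding: -38*x - 45*y - 24 = 0.


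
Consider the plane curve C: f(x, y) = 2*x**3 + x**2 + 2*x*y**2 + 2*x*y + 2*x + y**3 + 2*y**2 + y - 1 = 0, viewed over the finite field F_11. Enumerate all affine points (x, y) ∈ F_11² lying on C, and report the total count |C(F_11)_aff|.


Affine F_11-points: {(0, 4), (4, 6), (4, 8), (4, 9), (5, 1), (6, 3), (6, 8), (7, 0), (7, 7), (7, 10), (8, 9)}; count = 11.

For each of the 121 pairs (x, y) ∈ F_11², evaluate f(x, y) mod 11. Record the zeros.
  x = 0: [0↦10, 1↦3, 2↦6, 3↦3, 4↦0, 5↦3, 6↦7, 7↦7, 8↦9, 9↦8, 10↦10]  zeros at y ∈ {4}
  x = 1: [0↦4, 1↦1, 2↦1, 3↦10, 4↦1, 5↦2, 6↦8, 7↦3, 8↦4, 9↦6, 10↦4]  zeros at y ∈ ∅
  x = 2: [0↦1, 1↦2, 2↦10, 3↦9, 4↦5, 5↦4, 6↦1, 7↦2, 8↦2, 9↦7, 10↦1]  zeros at y ∈ ∅
  x = 3: [0↦2, 1↦7, 2↦1, 3↦1, 4↦2, 5↦10, 6↦9, 7↦5, 8↦4, 9↦1, 10↦2]  zeros at y ∈ ∅
  x = 4: [0↦8, 1↦6, 2↦8, 3↦9, 4↦4, 5↦10, 6↦0, 7↦2, 8↦0, 9↦0, 10↦8]  zeros at y ∈ {6, 8, 9}
  x = 5: [0↦9, 1↦0, 2↦10, 3↦1, 4↦1, 5↦5, 6↦8, 7↦5, 8↦2, 9↦5, 10↦9]  zeros at y ∈ {1}
  x = 6: [0↦6, 1↦1, 2↦8, 3↦0, 4↦5, 5↦7, 6↦1, 7↦4, 8↦0, 9↦6, 10↦6]  zeros at y ∈ {3, 8}
  x = 7: [0↦0, 1↦10, 2↦3, 3↦7, 4↦6, 5↦6, 6↦2, 7↦0, 8↦6, 9↦4, 10↦0]  zeros at y ∈ {0, 7, 10}
  x = 8: [0↦3, 1↦6, 2↦7, 3↦1, 4↦5, 5↦3, 6↦1, 7↦5, 8↦10, 9↦0, 10↦3]  zeros at y ∈ {9}
  x = 9: [0↦5, 1↦1, 2↦10, 3↦5, 4↦3, 5↦10, 6↦10, 7↦9, 8↦2, 9↦6, 10↦5]  zeros at y ∈ ∅
  x = 10: [0↦7, 1↦7, 2↦2, 3↦9, 4↦1, 5↦6, 6↦8, 7↦2, 8↦5, 9↦1, 10↦7]  zeros at y ∈ ∅
Collecting zeros: affine points = {(0, 4), (4, 6), (4, 8), (4, 9), (5, 1), (6, 3), (6, 8), (7, 0), (7, 7), (7, 10), (8, 9)}.
Total count |C(F_11)_aff| = 11.


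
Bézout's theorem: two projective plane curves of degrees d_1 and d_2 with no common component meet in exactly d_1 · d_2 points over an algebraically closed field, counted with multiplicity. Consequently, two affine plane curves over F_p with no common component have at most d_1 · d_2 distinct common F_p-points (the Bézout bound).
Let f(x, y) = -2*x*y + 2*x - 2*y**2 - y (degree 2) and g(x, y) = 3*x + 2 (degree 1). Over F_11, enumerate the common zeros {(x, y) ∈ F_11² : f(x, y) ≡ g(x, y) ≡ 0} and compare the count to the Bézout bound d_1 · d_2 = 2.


Common zeros: {(3, 3), (3, 10)}; count = 2; Bézout bound = 2.

deg(f) = 2, deg(g) = 1, so Bézout bound = 2.
Scan x ∈ F_11. For each x, list the y ∈ F_11 with f(x, y) ≡ 0 and those with g(x, y) ≡ 0 (mod 11); the common zeros in that column are the intersection.
  x = 0: f ≡ 0 at y ∈ {0, 5}; g ≡ 0 at y ∈ ∅; common: ∅.
  x = 1: f ≡ 0 at y ∈ {6, 9}; g ≡ 0 at y ∈ ∅; common: ∅.
  x = 2: f ≡ 0 at y ∈ ∅; g ≡ 0 at y ∈ ∅; common: ∅.
  x = 3: f ≡ 0 at y ∈ {3, 10}; g ≡ 0 at y ∈ {0, 1, 2, 3, 4, 5, 6, 7, 8, 9, 10}; common: {3, 10}.
  x = 4: f ≡ 0 at y ∈ ∅; g ≡ 0 at y ∈ ∅; common: ∅.
  x = 5: f ≡ 0 at y ∈ {4, 7}; g ≡ 0 at y ∈ ∅; common: ∅.
  x = 6: f ≡ 0 at y ∈ {2, 8}; g ≡ 0 at y ∈ ∅; common: ∅.
  x = 7: f ≡ 0 at y ∈ ∅; g ≡ 0 at y ∈ ∅; common: ∅.
  x = 8: f ≡ 0 at y ∈ ∅; g ≡ 0 at y ∈ ∅; common: ∅.
  x = 9: f ≡ 0 at y ∈ ∅; g ≡ 0 at y ∈ ∅; common: ∅.
  x = 10: f ≡ 0 at y ∈ ∅; g ≡ 0 at y ∈ ∅; common: ∅.
Collecting: common zeros = {(3, 3), (3, 10)}, so the count is 2.
Comparison with the Bézout bound: 2 ≤ 2 = deg(f)·deg(g), as expected for curves with no common component (the bound is attained).


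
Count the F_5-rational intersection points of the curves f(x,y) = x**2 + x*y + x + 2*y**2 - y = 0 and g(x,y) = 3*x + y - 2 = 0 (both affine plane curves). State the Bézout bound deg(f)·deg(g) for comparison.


Common zeros: {(4, 0)}; count = 1; Bézout bound = 2.

deg(f) = 2, deg(g) = 1, so Bézout bound = 2.
Scan x ∈ F_5. For each x, list the y ∈ F_5 with f(x, y) ≡ 0 and those with g(x, y) ≡ 0 (mod 5); the common zeros in that column are the intersection.
  x = 0: f ≡ 0 at y ∈ {0, 3}; g ≡ 0 at y ∈ {2}; common: ∅.
  x = 1: f ≡ 0 at y ∈ {2, 3}; g ≡ 0 at y ∈ {4}; common: ∅.
  x = 2: f ≡ 0 at y ∈ ∅; g ≡ 0 at y ∈ {1}; common: ∅.
  x = 3: f ≡ 0 at y ∈ ∅; g ≡ 0 at y ∈ {3}; common: ∅.
  x = 4: f ≡ 0 at y ∈ {0, 1}; g ≡ 0 at y ∈ {0}; common: {0}.
Collecting: common zeros = {(4, 0)}, so the count is 1.
Comparison with the Bézout bound: 1 ≤ 2 = deg(f)·deg(g), as expected for curves with no common component (the affine F_5-count falls short of the bound because intersections may lie at infinity, over extension fields, or carry multiplicity).


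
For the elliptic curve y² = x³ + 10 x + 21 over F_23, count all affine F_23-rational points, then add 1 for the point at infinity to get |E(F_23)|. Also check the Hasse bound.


Affine points = {(1, 3), (1, 20), (2, 7), (2, 16), (3, 3), (3, 20), (5, 9), (5, 14), (9, 9), (9, 14), (11, 6), (11, 17), (12, 11), (12, 12), (13, 5), (13, 18), (15, 2), (15, 21), (19, 3), (19, 20), (21, 4), (21, 19)}; affine count = 22; |E(F_23)| = 23.

Discriminant check: Δ ∝ 4a³ + 27b² = 4·10³ + 27·21² = 4·1000 + 27·441 ≡ 14 (mod 23). Nonzero ⇒ E is nonsingular.
For each x ∈ F_23, compute rhs = x³ + 10·x + 21 mod 23, then count y ∈ F_23 with y² ≡ rhs.
  x = 0: rhs = 21, matching y values: none (0 points).
  x = 1: rhs = 9, matching y values: 3, 20 (2 points).
  x = 2: rhs = 3, matching y values: 7, 16 (2 points).
  x = 3: rhs = 9, matching y values: 3, 20 (2 points).
  x = 4: rhs = 10, matching y values: none (0 points).
  x = 5: rhs = 12, matching y values: 9, 14 (2 points).
  x = 6: rhs = 21, matching y values: none (0 points).
  x = 7: rhs = 20, matching y values: none (0 points).
  x = 8: rhs = 15, matching y values: none (0 points).
  x = 9: rhs = 12, matching y values: 9, 14 (2 points).
  x = 10: rhs = 17, matching y values: none (0 points).
  x = 11: rhs = 13, matching y values: 6, 17 (2 points).
  x = 12: rhs = 6, matching y values: 11, 12 (2 points).
  x = 13: rhs = 2, matching y values: 5, 18 (2 points).
  x = 14: rhs = 7, matching y values: none (0 points).
  x = 15: rhs = 4, matching y values: 2, 21 (2 points).
  x = 16: rhs = 22, matching y values: none (0 points).
  x = 17: rhs = 21, matching y values: none (0 points).
  x = 18: rhs = 7, matching y values: none (0 points).
  x = 19: rhs = 9, matching y values: 3, 20 (2 points).
  x = 20: rhs = 10, matching y values: none (0 points).
  x = 21: rhs = 16, matching y values: 4, 19 (2 points).
  x = 22: rhs = 10, matching y values: none (0 points).
Total affine count: 22.
Full point count |E(F_23)| = 22 + 1 = 23.
Hasse bound: |23 − (23+1)| = |-1| = 1 ≤ 2√23 ≈ 9.5917 ✓.


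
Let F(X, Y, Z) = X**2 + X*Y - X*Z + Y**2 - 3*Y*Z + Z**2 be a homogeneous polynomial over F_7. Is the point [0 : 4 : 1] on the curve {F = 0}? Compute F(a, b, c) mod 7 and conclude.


F(0,4,1) ≡ 5 (mod 7); P is NOT on the curve.

Evaluate F(0, 4, 1) term-by-term (mod 7).
  X**2 ↦ 1·0·1·1 = 0
  X*Y ↦ 1·0·4·1 = 0
  -X*Z ↦ -1·0·1·1 = 0
  Y**2 ↦ 1·1·16·1 = 16
  -3*Y*Z ↦ -3·1·4·1 = -12
  Z**2 ↦ 1·1·1·1 = 1
Sum: F(0, 4, 1) = (0) + (0) + (0) + (16) + (-12) + (1) = 5.
Reducing mod 7: 5 ≡ 5 (mod 7).
Since F(a, b, c) ≡ 5 ≠ 0 (mod 7), P does NOT lie on the curve.


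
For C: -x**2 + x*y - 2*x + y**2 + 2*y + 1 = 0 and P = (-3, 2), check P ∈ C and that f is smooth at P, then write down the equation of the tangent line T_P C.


Tangent line at P: 6*x + 3*y + 12 = 0.

Step 1: f(-3, 2) = 0, so P lies on C.
Step 2: partial derivatives
  f_x(x, y) = -2*x + y - 2, f_y(x, y) = x + 2*y + 2.
  f_x(P) = 6, f_y(P) = 3 (gradient nonzero, so P is smooth).
Step 3: tangent line at P: 6·(x − -3) + 3·(y − 2) = 0.
Expanding: 6*x + 3*y + 12 = 0.


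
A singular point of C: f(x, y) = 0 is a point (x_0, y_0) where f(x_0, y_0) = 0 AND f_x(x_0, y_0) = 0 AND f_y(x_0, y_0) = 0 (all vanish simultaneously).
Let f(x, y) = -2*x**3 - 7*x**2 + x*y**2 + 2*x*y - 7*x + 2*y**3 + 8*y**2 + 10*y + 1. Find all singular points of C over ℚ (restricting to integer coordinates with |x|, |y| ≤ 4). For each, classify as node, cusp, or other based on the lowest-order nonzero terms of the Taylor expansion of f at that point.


Singular points: {(-1, -1)}; classification: node.

Compute partial derivatives:
  f_x = -6*x**2 - 14*x + y**2 + 2*y - 7.
  f_y = 2*x*y + 2*x + 6*y**2 + 16*y + 10.
Scan x_0 ∈ {−4, ..., 4}. For each x_0, f_y(x_0, y) is a polynomial in y; find its integer roots y ∈ {−4, ..., 4}, then test f_x and f at those candidates.
  x = -4: f_y(-4, y) = 6*y**2 + 8*y + 2; vanishes at y ∈ {-1}. (-4, -1): f_x = -48 ≠ 0.
  x = -3: f_y(-3, y) = 6*y**2 + 10*y + 4; vanishes at y ∈ {-1}. (-3, -1): f_x = -20 ≠ 0.
  x = -2: f_y(-2, y) = 6*y**2 + 12*y + 6; vanishes at y ∈ {-1}. (-2, -1): f_x = -4 ≠ 0.
  x = -1: f_y(-1, y) = 6*y**2 + 14*y + 8; vanishes at y ∈ {-1}. (-1, -1): f_x = 0, f = 0 — SINGULAR.
  x = 0: f_y(0, y) = 6*y**2 + 16*y + 10; vanishes at y ∈ {-1}. (0, -1): f_x = -8 ≠ 0.
  x = 1: f_y(1, y) = 6*y**2 + 18*y + 12; vanishes at y ∈ {-2, -1}. (1, -2): f_x = -27 ≠ 0; (1, -1): f_x = -28 ≠ 0.
  x = 2: f_y(2, y) = 6*y**2 + 20*y + 14; vanishes at y ∈ {-1}. (2, -1): f_x = -60 ≠ 0.
  x = 3: f_y(3, y) = 6*y**2 + 22*y + 16; vanishes at y ∈ {-1}. (3, -1): f_x = -104 ≠ 0.
  x = 4: f_y(4, y) = 6*y**2 + 24*y + 18; vanishes at y ∈ {-3, -1}. (4, -3): f_x = -156 ≠ 0; (4, -1): f_x = -160 ≠ 0.
Only singular point on the grid: (-1, -1).
Classify: substitute x = -1 + u, y = -1 + v and expand: f = -2*u**3 - u**2 + u*v**2 + 2*v**3 + v**2.
No constant or linear terms (consistent with a singular point). Quadratic part: -u**2 + v**2. Cubic part: -2*u**3 + u*v**2 + 2*v**3.
The quadratic part v**2 - u**2 = (v − u)(v + u) splits into two distinct linear factors, so there are two distinct tangent lines y − -1 = ±(x − -1) — this is a node (ordinary double point).
Classification: node.


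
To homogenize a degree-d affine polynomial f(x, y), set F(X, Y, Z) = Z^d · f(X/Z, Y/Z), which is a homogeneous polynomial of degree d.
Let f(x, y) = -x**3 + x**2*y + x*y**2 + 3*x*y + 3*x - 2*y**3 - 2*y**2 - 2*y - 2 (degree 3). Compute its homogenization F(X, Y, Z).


F(X, Y, Z) = -X**3 + X**2*Y + X*Y**2 + 3*X*Y*Z + 3*X*Z**2 - 2*Y**3 - 2*Y**2*Z - 2*Y*Z**2 - 2*Z**3

deg(f) = 3.
Substitute x = X/Z, y = Y/Z into f, then multiply by Z^3.
  monomial -1·x^3·y^0 ↦ -1·X^3·Y^0·Z^0.
  monomial 1·x^2·y^1 ↦ 1·X^2·Y^1·Z^0.
  monomial 1·x^1·y^2 ↦ 1·X^1·Y^2·Z^0.
  monomial 3·x^1·y^1 ↦ 3·X^1·Y^1·Z^1.
  monomial 3·x^1·y^0 ↦ 3·X^1·Y^0·Z^2.
  monomial -2·x^0·y^3 ↦ -2·X^0·Y^3·Z^0.
  monomial -2·x^0·y^2 ↦ -2·X^0·Y^2·Z^1.
  monomial -2·x^0·y^1 ↦ -2·X^0·Y^1·Z^2.
  monomial -2·x^0·y^0 ↦ -2·X^0·Y^0·Z^3.
Collecting: F(X, Y, Z) = -X**3 + X**2*Y + X*Y**2 + 3*X*Y*Z + 3*X*Z**2 - 2*Y**3 - 2*Y**2*Z - 2*Y*Z**2 - 2*Z**3.


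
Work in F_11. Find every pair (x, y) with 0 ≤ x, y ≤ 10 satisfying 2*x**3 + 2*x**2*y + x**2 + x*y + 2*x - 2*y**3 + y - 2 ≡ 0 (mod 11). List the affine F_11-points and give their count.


Affine F_11-points: {(1, 9), (2, 0), (3, 8), (5, 6), (5, 7), (5, 9), (7, 7), (8, 7)}; count = 8.

For each of the 121 pairs (x, y) ∈ F_11², evaluate f(x, y) mod 11. Record the zeros.
  x = 0: [0↦9, 1↦8, 2↦6, 3↦2, 4↦6, 5↦6, 6↦1, 7↦1, 8↦5, 9↦1, 10↦10]  zeros at y ∈ ∅
  x = 1: [0↦3, 1↦5, 2↦6, 3↦5, 4↦1, 5↦4, 6↦2, 7↦5, 8↦1, 9↦0, 10↦1]  zeros at y ∈ {9}
  x = 2: [0↦0, 1↦9, 2↦6, 3↦1, 4↦4, 5↦3, 6↦8, 7↦7, 8↦10, 9↦5, 10↦2]  zeros at y ∈ {0}
  x = 3: [0↦1, 1↦10, 2↦7, 3↦2, 4↦5, 5↦4, 6↦9, 7↦8, 8↦0, 9↦6, 10↦3]  zeros at y ∈ {8}
  x = 4: [0↦7, 1↦9, 2↦10, 3↦9, 4↦5, 5↦8, 6↦6, 7↦9, 8↦5, 9↦4, 10↦5]  zeros at y ∈ ∅
  x = 5: [0↦8, 1↦7, 2↦5, 3↦1, 4↦5, 5↦5, 6↦0, 7↦0, 8↦4, 9↦0, 10↦9]  zeros at y ∈ {6, 7, 9}
  x = 6: [0↦5, 1↦5, 2↦4, 3↦1, 4↦6, 5↦7, 6↦3, 7↦4, 8↦9, 9↦6, 10↦5]  zeros at y ∈ ∅
  x = 7: [0↦10, 1↦4, 2↦8, 3↦10, 4↦9, 5↦4, 6↦5, 7↦0, 8↦10, 9↦1, 10↦5]  zeros at y ∈ {7}
  x = 8: [0↦2, 1↦5, 2↦7, 3↦7, 4↦4, 5↦8, 6↦7, 7↦0, 8↦8, 9↦8, 10↦10]  zeros at y ∈ {7}
  x = 9: [0↦4, 1↦9, 2↦2, 3↦4, 4↦3, 5↦9, 6↦10, 7↦5, 8↦4, 9↦6, 10↦10]  zeros at y ∈ ∅
  x = 10: [0↦6, 1↦6, 2↦5, 3↦2, 4↦7, 5↦8, 6↦4, 7↦5, 8↦10, 9↦7, 10↦6]  zeros at y ∈ ∅
Collecting zeros: affine points = {(1, 9), (2, 0), (3, 8), (5, 6), (5, 7), (5, 9), (7, 7), (8, 7)}.
Total count |C(F_11)_aff| = 8.


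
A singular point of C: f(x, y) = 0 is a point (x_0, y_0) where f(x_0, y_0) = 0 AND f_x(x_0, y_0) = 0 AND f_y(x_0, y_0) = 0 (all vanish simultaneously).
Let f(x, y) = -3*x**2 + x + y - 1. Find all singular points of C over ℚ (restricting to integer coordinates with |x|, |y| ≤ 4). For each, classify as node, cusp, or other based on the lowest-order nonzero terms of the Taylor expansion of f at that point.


No singular points in the scanned grid; C is smooth there.

Compute partial derivatives:
  f_x = 1 - 6*x.
  f_y = 1.
f_y = 1 is a nonzero constant, so f_y never vanishes: no point (x, y) can satisfy f = f_x = f_y = 0. In particular no (x, y) ∈ {−4, ..., 4}² is singular; the curve is smooth.


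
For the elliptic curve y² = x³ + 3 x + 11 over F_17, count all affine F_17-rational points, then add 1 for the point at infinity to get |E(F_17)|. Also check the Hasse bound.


Affine points = {(1, 7), (1, 10), (2, 5), (2, 12), (3, 8), (3, 9), (4, 6), (4, 11), (5, 7), (5, 10), (7, 1), (7, 16), (9, 6), (9, 11), (10, 2), (10, 15), (11, 7), (11, 10), (14, 3), (14, 14)}; affine count = 20; |E(F_17)| = 21.

Discriminant check: Δ ∝ 4a³ + 27b² = 4·3³ + 27·11² = 4·27 + 27·121 ≡ 9 (mod 17). Nonzero ⇒ E is nonsingular.
For each x ∈ F_17, compute rhs = x³ + 3·x + 11 mod 17, then count y ∈ F_17 with y² ≡ rhs.
  x = 0: rhs = 11, matching y values: none (0 points).
  x = 1: rhs = 15, matching y values: 7, 10 (2 points).
  x = 2: rhs = 8, matching y values: 5, 12 (2 points).
  x = 3: rhs = 13, matching y values: 8, 9 (2 points).
  x = 4: rhs = 2, matching y values: 6, 11 (2 points).
  x = 5: rhs = 15, matching y values: 7, 10 (2 points).
  x = 6: rhs = 7, matching y values: none (0 points).
  x = 7: rhs = 1, matching y values: 1, 16 (2 points).
  x = 8: rhs = 3, matching y values: none (0 points).
  x = 9: rhs = 2, matching y values: 6, 11 (2 points).
  x = 10: rhs = 4, matching y values: 2, 15 (2 points).
  x = 11: rhs = 15, matching y values: 7, 10 (2 points).
  x = 12: rhs = 7, matching y values: none (0 points).
  x = 13: rhs = 3, matching y values: none (0 points).
  x = 14: rhs = 9, matching y values: 3, 14 (2 points).
  x = 15: rhs = 14, matching y values: none (0 points).
  x = 16: rhs = 7, matching y values: none (0 points).
Total affine count: 20.
Full point count |E(F_17)| = 20 + 1 = 21.
Hasse bound: |21 − (17+1)| = |3| = 3 ≤ 2√17 ≈ 8.2462 ✓.


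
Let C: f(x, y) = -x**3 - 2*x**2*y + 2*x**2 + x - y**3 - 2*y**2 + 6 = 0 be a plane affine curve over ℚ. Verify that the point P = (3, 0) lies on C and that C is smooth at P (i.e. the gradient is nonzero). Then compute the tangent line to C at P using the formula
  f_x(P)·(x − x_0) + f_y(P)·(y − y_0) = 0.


Tangent line at P: -14*x - 18*y + 42 = 0.

Step 1: f(3, 0) = 0, so P lies on C.
Step 2: partial derivatives
  f_x(x, y) = -3*x**2 - 4*x*y + 4*x + 1, f_y(x, y) = -2*x**2 - 3*y**2 - 4*y.
  f_x(P) = -14, f_y(P) = -18 (gradient nonzero, so P is smooth).
Step 3: tangent line at P: -14·(x − 3) + -18·(y − 0) = 0.
Expanding: -14*x - 18*y + 42 = 0.


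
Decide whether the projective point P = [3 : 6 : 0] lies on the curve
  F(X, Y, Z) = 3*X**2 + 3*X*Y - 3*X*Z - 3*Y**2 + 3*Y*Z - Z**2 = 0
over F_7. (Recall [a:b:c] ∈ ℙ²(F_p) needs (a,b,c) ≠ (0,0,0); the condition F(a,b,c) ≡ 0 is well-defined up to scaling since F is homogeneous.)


F(3,6,0) ≡ 1 (mod 7); P is NOT on the curve.

Evaluate F(3, 6, 0) term-by-term (mod 7).
  3*X**2 ↦ 3·9·1·1 = 27
  3*X*Y ↦ 3·3·6·1 = 54
  -3*X*Z ↦ -3·3·1·0 = 0
  -3*Y**2 ↦ -3·1·36·1 = -108
  3*Y*Z ↦ 3·1·6·0 = 0
  -Z**2 ↦ -1·1·1·0 = 0
Sum: F(3, 6, 0) = (27) + (54) + (0) + (-108) + (0) + (0) = -27.
Reducing mod 7: -27 ≡ 1 (mod 7).
Since F(a, b, c) ≡ 1 ≠ 0 (mod 7), P does NOT lie on the curve.


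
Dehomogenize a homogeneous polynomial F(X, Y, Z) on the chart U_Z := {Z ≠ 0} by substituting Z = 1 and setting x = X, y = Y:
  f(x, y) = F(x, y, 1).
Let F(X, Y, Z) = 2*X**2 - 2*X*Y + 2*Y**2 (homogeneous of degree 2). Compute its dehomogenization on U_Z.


f(x, y) = 2*x**2 - 2*x*y + 2*y**2

On U_Z we set Z = 1. Each monomial c·X^i·Y^j·Z^k in F becomes c·x^i·y^j·1^k = c·x^i·y^j.
Substituting Z = 1: F(X, Y, 1) = 2*x**2 - 2*x*y + 2*y**2.
Note: deg(f) ≤ deg(F) = 2; strict inequality happens when F is divisible by Z (lost terms).


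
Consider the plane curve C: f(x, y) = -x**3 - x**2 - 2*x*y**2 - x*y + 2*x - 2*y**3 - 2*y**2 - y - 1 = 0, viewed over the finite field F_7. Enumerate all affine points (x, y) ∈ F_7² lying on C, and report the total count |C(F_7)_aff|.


Affine F_7-points: {(0, 6), (2, 3), (2, 4), (5, 1), (5, 2), (5, 5)}; count = 6.

For each of the 49 pairs (x, y) ∈ F_7², evaluate f(x, y) mod 7. Record the zeros.
  x = 0: [0↦6, 1↦1, 2↦1, 3↦1, 4↦3, 5↦2, 6↦0]  zeros at y ∈ {6}
  x = 1: [0↦6, 1↦5, 2↦5, 3↦1, 4↦2, 5↦3, 6↦6]  zeros at y ∈ ∅
  x = 2: [0↦5, 1↦1, 2↦1, 3↦0, 4↦0, 5↦3, 6↦4]  zeros at y ∈ {3, 4}
  x = 3: [0↦4, 1↦4, 2↦4, 3↦6, 4↦5, 5↦3, 6↦2]  zeros at y ∈ ∅
  x = 4: [0↦4, 1↦1, 2↦1, 3↦6, 4↦4, 5↦4, 6↦1]  zeros at y ∈ ∅
  x = 5: [0↦6, 1↦0, 2↦0, 3↦1, 4↦5, 5↦0, 6↦2]  zeros at y ∈ {1, 2, 5}
  x = 6: [0↦4, 1↦2, 2↦2, 3↦6, 4↦2, 5↦6, 6↦6]  zeros at y ∈ ∅
Collecting zeros: affine points = {(0, 6), (2, 3), (2, 4), (5, 1), (5, 2), (5, 5)}.
Total count |C(F_7)_aff| = 6.


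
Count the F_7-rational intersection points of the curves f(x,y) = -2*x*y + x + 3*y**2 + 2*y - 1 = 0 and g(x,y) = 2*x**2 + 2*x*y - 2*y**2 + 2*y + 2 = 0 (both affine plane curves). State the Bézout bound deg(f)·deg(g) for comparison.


Common zeros: {(4, 1), (5, 3)}; count = 2; Bézout bound = 4.

deg(f) = 2, deg(g) = 2, so Bézout bound = 4.
Scan x ∈ F_7. For each x, list the y ∈ F_7 with f(x, y) ≡ 0 and those with g(x, y) ≡ 0 (mod 7); the common zeros in that column are the intersection.
  x = 0: f ≡ 0 at y ∈ {5, 6}; g ≡ 0 at y ∈ ∅; common: ∅.
  x = 1: f ≡ 0 at y ∈ {0}; g ≡ 0 at y ∈ ∅; common: ∅.
  x = 2: f ≡ 0 at y ∈ ∅; g ≡ 0 at y ∈ {1, 2}; common: ∅.
  x = 3: f ≡ 0 at y ∈ ∅; g ≡ 0 at y ∈ {2}; common: ∅.
  x = 4: f ≡ 0 at y ∈ {1}; g ≡ 0 at y ∈ {1, 4}; common: {1}.
  x = 5: f ≡ 0 at y ∈ {2, 3}; g ≡ 0 at y ∈ {3}; common: {3}.
  x = 6: f ≡ 0 at y ∈ ∅; g ≡ 0 at y ∈ {3, 4}; common: ∅.
Collecting: common zeros = {(4, 1), (5, 3)}, so the count is 2.
Comparison with the Bézout bound: 2 ≤ 4 = deg(f)·deg(g), as expected for curves with no common component (the affine F_7-count falls short of the bound because intersections may lie at infinity, over extension fields, or carry multiplicity).


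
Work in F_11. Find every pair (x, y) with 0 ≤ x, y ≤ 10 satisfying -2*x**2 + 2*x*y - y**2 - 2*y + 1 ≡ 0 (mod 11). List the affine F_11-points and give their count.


Affine F_11-points: {(2, 5), (2, 8), (3, 5), (3, 10), (4, 3), (5, 4), (6, 2), (6, 8), (7, 2), (7, 10), (10, 3), (10, 4)}; count = 12.

For each of the 121 pairs (x, y) ∈ F_11², evaluate f(x, y) mod 11. Record the zeros.
  x = 0: [0↦1, 1↦9, 2↦4, 3↦8, 4↦10, 5↦10, 6↦8, 7↦4, 8↦9, 9↦1, 10↦2]  zeros at y ∈ ∅
  x = 1: [0↦10, 1↦9, 2↦6, 3↦1, 4↦5, 5↦7, 6↦7, 7↦5, 8↦1, 9↦6, 10↦9]  zeros at y ∈ ∅
  x = 2: [0↦4, 1↦5, 2↦4, 3↦1, 4↦7, 5↦0, 6↦2, 7↦2, 8↦0, 9↦7, 10↦1]  zeros at y ∈ {5, 8}
  x = 3: [0↦5, 1↦8, 2↦9, 3↦8, 4↦5, 5↦0, 6↦4, 7↦6, 8↦6, 9↦4, 10↦0]  zeros at y ∈ {5, 10}
  x = 4: [0↦2, 1↦7, 2↦10, 3↦0, 4↦10, 5↦7, 6↦2, 7↦6, 8↦8, 9↦8, 10↦6]  zeros at y ∈ {3}
  x = 5: [0↦6, 1↦2, 2↦7, 3↦10, 4↦0, 5↦10, 6↦7, 7↦2, 8↦6, 9↦8, 10↦8]  zeros at y ∈ {4}
  x = 6: [0↦6, 1↦4, 2↦0, 3↦5, 4↦8, 5↦9, 6↦8, 7↦5, 8↦0, 9↦4, 10↦6]  zeros at y ∈ {2, 8}
  x = 7: [0↦2, 1↦2, 2↦0, 3↦7, 4↦1, 5↦4, 6↦5, 7↦4, 8↦1, 9↦7, 10↦0]  zeros at y ∈ {2, 10}
  x = 8: [0↦5, 1↦7, 2↦7, 3↦5, 4↦1, 5↦6, 6↦9, 7↦10, 8↦9, 9↦6, 10↦1]  zeros at y ∈ ∅
  x = 9: [0↦4, 1↦8, 2↦10, 3↦10, 4↦8, 5↦4, 6↦9, 7↦1, 8↦2, 9↦1, 10↦9]  zeros at y ∈ ∅
  x = 10: [0↦10, 1↦5, 2↦9, 3↦0, 4↦0, 5↦9, 6↦5, 7↦10, 8↦2, 9↦3, 10↦2]  zeros at y ∈ {3, 4}
Collecting zeros: affine points = {(2, 5), (2, 8), (3, 5), (3, 10), (4, 3), (5, 4), (6, 2), (6, 8), (7, 2), (7, 10), (10, 3), (10, 4)}.
Total count |C(F_11)_aff| = 12.


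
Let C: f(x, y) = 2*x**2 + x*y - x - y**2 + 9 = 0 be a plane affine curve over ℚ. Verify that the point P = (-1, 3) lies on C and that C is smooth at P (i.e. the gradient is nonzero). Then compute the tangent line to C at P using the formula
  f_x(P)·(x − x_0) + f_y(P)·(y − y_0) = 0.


Tangent line at P: -2*x - 7*y + 19 = 0.

Step 1: f(-1, 3) = 0, so P lies on C.
Step 2: partial derivatives
  f_x(x, y) = 4*x + y - 1, f_y(x, y) = x - 2*y.
  f_x(P) = -2, f_y(P) = -7 (gradient nonzero, so P is smooth).
Step 3: tangent line at P: -2·(x − -1) + -7·(y − 3) = 0.
Expanding: -2*x - 7*y + 19 = 0.


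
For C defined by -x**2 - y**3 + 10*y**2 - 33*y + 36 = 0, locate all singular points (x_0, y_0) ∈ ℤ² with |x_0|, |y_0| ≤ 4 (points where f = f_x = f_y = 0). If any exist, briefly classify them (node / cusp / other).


Singular points: {(0, 3)}; classification: node.

Compute partial derivatives:
  f_x = -2*x.
  f_y = -3*y**2 + 20*y - 33.
Scan x_0 ∈ {−4, ..., 4}. For each x_0, f_y(x_0, y) is a polynomial in y; find its integer roots y ∈ {−4, ..., 4}, then test f_x and f at those candidates.
  x = -4: f_y(-4, y) = -3*y**2 + 20*y - 33; vanishes at y ∈ {3}. (-4, 3): f_x = 8 ≠ 0.
  x = -3: f_y(-3, y) = -3*y**2 + 20*y - 33; vanishes at y ∈ {3}. (-3, 3): f_x = 6 ≠ 0.
  x = -2: f_y(-2, y) = -3*y**2 + 20*y - 33; vanishes at y ∈ {3}. (-2, 3): f_x = 4 ≠ 0.
  x = -1: f_y(-1, y) = -3*y**2 + 20*y - 33; vanishes at y ∈ {3}. (-1, 3): f_x = 2 ≠ 0.
  x = 0: f_y(0, y) = -3*y**2 + 20*y - 33; vanishes at y ∈ {3}. (0, 3): f_x = 0, f = 0 — SINGULAR.
  x = 1: f_y(1, y) = -3*y**2 + 20*y - 33; vanishes at y ∈ {3}. (1, 3): f_x = -2 ≠ 0.
  x = 2: f_y(2, y) = -3*y**2 + 20*y - 33; vanishes at y ∈ {3}. (2, 3): f_x = -4 ≠ 0.
  x = 3: f_y(3, y) = -3*y**2 + 20*y - 33; vanishes at y ∈ {3}. (3, 3): f_x = -6 ≠ 0.
  x = 4: f_y(4, y) = -3*y**2 + 20*y - 33; vanishes at y ∈ {3}. (4, 3): f_x = -8 ≠ 0.
Only singular point on the grid: (0, 3).
Classify: substitute x = 0 + u, y = 3 + v and expand: f = -u**2 - v**3 + v**2.
No constant or linear terms (consistent with a singular point). Quadratic part: -u**2 + v**2. Cubic part: -v**3.
The quadratic part v**2 - u**2 = (v − u)(v + u) splits into two distinct linear factors, so there are two distinct tangent lines y − 3 = ±(x − 0) — this is a node (ordinary double point).
Classification: node.


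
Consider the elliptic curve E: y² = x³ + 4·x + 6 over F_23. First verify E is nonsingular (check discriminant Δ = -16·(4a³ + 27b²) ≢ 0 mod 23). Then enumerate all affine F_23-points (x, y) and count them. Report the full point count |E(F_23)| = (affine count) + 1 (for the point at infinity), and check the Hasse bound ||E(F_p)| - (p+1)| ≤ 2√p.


Affine points = {(0, 11), (0, 12), (5, 6), (5, 17), (6, 4), (6, 19), (7, 3), (7, 20), (9, 9), (9, 14), (11, 1), (11, 22), (13, 1), (13, 22), (14, 0), (16, 7), (16, 16), (19, 8), (19, 15), (20, 6), (20, 17), (21, 6), (21, 17), (22, 1), (22, 22)}; affine count = 25; |E(F_23)| = 26.

Discriminant check: Δ ∝ 4a³ + 27b² = 4·4³ + 27·6² = 4·64 + 27·36 ≡ 9 (mod 23). Nonzero ⇒ E is nonsingular.
For each x ∈ F_23, compute rhs = x³ + 4·x + 6 mod 23, then count y ∈ F_23 with y² ≡ rhs.
  x = 0: rhs = 6, matching y values: 11, 12 (2 points).
  x = 1: rhs = 11, matching y values: none (0 points).
  x = 2: rhs = 22, matching y values: none (0 points).
  x = 3: rhs = 22, matching y values: none (0 points).
  x = 4: rhs = 17, matching y values: none (0 points).
  x = 5: rhs = 13, matching y values: 6, 17 (2 points).
  x = 6: rhs = 16, matching y values: 4, 19 (2 points).
  x = 7: rhs = 9, matching y values: 3, 20 (2 points).
  x = 8: rhs = 21, matching y values: none (0 points).
  x = 9: rhs = 12, matching y values: 9, 14 (2 points).
  x = 10: rhs = 11, matching y values: none (0 points).
  x = 11: rhs = 1, matching y values: 1, 22 (2 points).
  x = 12: rhs = 11, matching y values: none (0 points).
  x = 13: rhs = 1, matching y values: 1, 22 (2 points).
  x = 14: rhs = 0, matching y values: 0 (1 points).
  x = 15: rhs = 14, matching y values: none (0 points).
  x = 16: rhs = 3, matching y values: 7, 16 (2 points).
  x = 17: rhs = 19, matching y values: none (0 points).
  x = 18: rhs = 22, matching y values: none (0 points).
  x = 19: rhs = 18, matching y values: 8, 15 (2 points).
  x = 20: rhs = 13, matching y values: 6, 17 (2 points).
  x = 21: rhs = 13, matching y values: 6, 17 (2 points).
  x = 22: rhs = 1, matching y values: 1, 22 (2 points).
Total affine count: 25.
Full point count |E(F_23)| = 25 + 1 = 26.
Hasse bound: |26 − (23+1)| = |2| = 2 ≤ 2√23 ≈ 9.5917 ✓.


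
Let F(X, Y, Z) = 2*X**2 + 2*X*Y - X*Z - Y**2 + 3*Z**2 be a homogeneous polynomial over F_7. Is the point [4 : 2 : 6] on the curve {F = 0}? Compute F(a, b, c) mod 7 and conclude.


F(4,2,6) ≡ 2 (mod 7); P is NOT on the curve.

Evaluate F(4, 2, 6) term-by-term (mod 7).
  2*X**2 ↦ 2·16·1·1 = 32
  2*X*Y ↦ 2·4·2·1 = 16
  -X*Z ↦ -1·4·1·6 = -24
  -Y**2 ↦ -1·1·4·1 = -4
  3*Z**2 ↦ 3·1·1·36 = 108
Sum: F(4, 2, 6) = (32) + (16) + (-24) + (-4) + (108) = 128.
Reducing mod 7: 128 ≡ 2 (mod 7).
Since F(a, b, c) ≡ 2 ≠ 0 (mod 7), P does NOT lie on the curve.


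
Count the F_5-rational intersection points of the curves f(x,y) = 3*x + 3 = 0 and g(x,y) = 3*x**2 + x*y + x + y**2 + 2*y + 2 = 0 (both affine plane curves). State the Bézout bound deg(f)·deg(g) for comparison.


Common zeros: {(4, 2)}; count = 1; Bézout bound = 2.

deg(f) = 1, deg(g) = 2, so Bézout bound = 2.
Scan x ∈ F_5. For each x, list the y ∈ F_5 with f(x, y) ≡ 0 and those with g(x, y) ≡ 0 (mod 5); the common zeros in that column are the intersection.
  x = 0: f ≡ 0 at y ∈ ∅; g ≡ 0 at y ∈ {1, 2}; common: ∅.
  x = 1: f ≡ 0 at y ∈ ∅; g ≡ 0 at y ∈ {1}; common: ∅.
  x = 2: f ≡ 0 at y ∈ ∅; g ≡ 0 at y ∈ ∅; common: ∅.
  x = 3: f ≡ 0 at y ∈ ∅; g ≡ 0 at y ∈ ∅; common: ∅.
  x = 4: f ≡ 0 at y ∈ {0, 1, 2, 3, 4}; g ≡ 0 at y ∈ {2}; common: {2}.
Collecting: common zeros = {(4, 2)}, so the count is 1.
Comparison with the Bézout bound: 1 ≤ 2 = deg(f)·deg(g), as expected for curves with no common component (the affine F_5-count falls short of the bound because intersections may lie at infinity, over extension fields, or carry multiplicity).


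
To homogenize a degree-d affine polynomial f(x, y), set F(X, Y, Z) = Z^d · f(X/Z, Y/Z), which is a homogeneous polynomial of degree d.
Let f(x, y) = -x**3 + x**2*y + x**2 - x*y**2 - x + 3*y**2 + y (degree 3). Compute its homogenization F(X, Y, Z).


F(X, Y, Z) = -X**3 + X**2*Y + X**2*Z - X*Y**2 - X*Z**2 + 3*Y**2*Z + Y*Z**2

deg(f) = 3.
Substitute x = X/Z, y = Y/Z into f, then multiply by Z^3.
  monomial -1·x^3·y^0 ↦ -1·X^3·Y^0·Z^0.
  monomial 1·x^2·y^1 ↦ 1·X^2·Y^1·Z^0.
  monomial 1·x^2·y^0 ↦ 1·X^2·Y^0·Z^1.
  monomial -1·x^1·y^2 ↦ -1·X^1·Y^2·Z^0.
  monomial -1·x^1·y^0 ↦ -1·X^1·Y^0·Z^2.
  monomial 3·x^0·y^2 ↦ 3·X^0·Y^2·Z^1.
  monomial 1·x^0·y^1 ↦ 1·X^0·Y^1·Z^2.
Collecting: F(X, Y, Z) = -X**3 + X**2*Y + X**2*Z - X*Y**2 - X*Z**2 + 3*Y**2*Z + Y*Z**2.


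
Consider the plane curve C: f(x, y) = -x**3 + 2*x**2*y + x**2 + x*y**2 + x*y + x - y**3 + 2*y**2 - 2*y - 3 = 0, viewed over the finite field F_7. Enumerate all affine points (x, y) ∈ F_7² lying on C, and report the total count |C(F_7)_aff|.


Affine F_7-points: {(0, 2), (1, 4), (2, 3), (3, 5), (5, 0), (5, 2), (5, 5)}; count = 7.

For each of the 49 pairs (x, y) ∈ F_7², evaluate f(x, y) mod 7. Record the zeros.
  x = 0: [0↦4, 1↦3, 2↦0, 3↦3, 4↦6, 5↦3, 6↦2]  zeros at y ∈ {2}
  x = 1: [0↦5, 1↦1, 2↦4, 3↦1, 4↦0, 5↦2, 6↦1]  zeros at y ∈ {4}
  x = 2: [0↦2, 1↦6, 2↦5, 3↦0, 4↦6, 5↦3, 6↦6]  zeros at y ∈ {3}
  x = 3: [0↦3, 1↦5, 2↦4, 3↦1, 4↦4, 5↦0, 6↦4]  zeros at y ∈ {5}
  x = 4: [0↦2, 1↦6, 2↦2, 3↦5, 4↦2, 5↦1, 6↦3]  zeros at y ∈ ∅
  x = 5: [0↦0, 1↦3, 2↦0, 3↦6, 4↦1, 5↦0, 6↦4]  zeros at y ∈ {0, 2, 5}
  x = 6: [0↦5, 1↦4, 2↦6, 3↦5, 4↦2, 5↦5, 6↦1]  zeros at y ∈ ∅
Collecting zeros: affine points = {(0, 2), (1, 4), (2, 3), (3, 5), (5, 0), (5, 2), (5, 5)}.
Total count |C(F_7)_aff| = 7.


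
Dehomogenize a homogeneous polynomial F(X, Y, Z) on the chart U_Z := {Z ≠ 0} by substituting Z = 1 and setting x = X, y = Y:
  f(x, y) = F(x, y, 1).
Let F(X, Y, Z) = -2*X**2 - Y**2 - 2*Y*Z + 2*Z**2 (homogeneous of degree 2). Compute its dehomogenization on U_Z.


f(x, y) = -2*x**2 - y**2 - 2*y + 2

On U_Z we set Z = 1. Each monomial c·X^i·Y^j·Z^k in F becomes c·x^i·y^j·1^k = c·x^i·y^j.
Substituting Z = 1: F(X, Y, 1) = -2*x**2 - y**2 - 2*y + 2.
Note: deg(f) ≤ deg(F) = 2; strict inequality happens when F is divisible by Z (lost terms).


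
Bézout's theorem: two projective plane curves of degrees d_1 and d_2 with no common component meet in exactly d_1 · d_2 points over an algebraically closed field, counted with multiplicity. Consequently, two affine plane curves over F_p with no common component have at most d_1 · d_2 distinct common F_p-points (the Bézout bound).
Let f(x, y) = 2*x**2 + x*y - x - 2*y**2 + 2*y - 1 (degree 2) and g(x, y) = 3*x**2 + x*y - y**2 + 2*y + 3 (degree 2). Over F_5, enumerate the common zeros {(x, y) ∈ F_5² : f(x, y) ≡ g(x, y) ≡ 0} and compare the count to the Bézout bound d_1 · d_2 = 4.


Common zeros: {(0, 4), (2, 0)}; count = 2; Bézout bound = 4.

deg(f) = 2, deg(g) = 2, so Bézout bound = 4.
Scan x ∈ F_5. For each x, list the y ∈ F_5 with f(x, y) ≡ 0 and those with g(x, y) ≡ 0 (mod 5); the common zeros in that column are the intersection.
  x = 0: f ≡ 0 at y ∈ {2, 4}; g ≡ 0 at y ∈ {3, 4}; common: {4}.
  x = 1: f ≡ 0 at y ∈ {0, 4}; g ≡ 0 at y ∈ ∅; common: ∅.
  x = 2: f ≡ 0 at y ∈ {0, 2}; g ≡ 0 at y ∈ {0, 4}; common: {0}.
  x = 3: f ≡ 0 at y ∈ ∅; g ≡ 0 at y ∈ {0}; common: ∅.
  x = 4: f ≡ 0 at y ∈ ∅; g ≡ 0 at y ∈ {3}; common: ∅.
Collecting: common zeros = {(0, 4), (2, 0)}, so the count is 2.
Comparison with the Bézout bound: 2 ≤ 4 = deg(f)·deg(g), as expected for curves with no common component (the affine F_5-count falls short of the bound because intersections may lie at infinity, over extension fields, or carry multiplicity).


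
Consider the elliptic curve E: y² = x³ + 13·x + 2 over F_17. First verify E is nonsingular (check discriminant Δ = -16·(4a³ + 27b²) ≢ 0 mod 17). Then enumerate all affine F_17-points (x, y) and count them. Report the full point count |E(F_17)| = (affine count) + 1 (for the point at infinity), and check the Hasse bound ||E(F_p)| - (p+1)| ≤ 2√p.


Affine points = {(0, 6), (0, 11), (1, 4), (1, 13), (2, 6), (2, 11), (3, 0), (4, 4), (4, 13), (9, 7), (9, 10), (12, 4), (12, 13), (14, 2), (14, 15), (15, 6), (15, 11)}; affine count = 17; |E(F_17)| = 18.

Discriminant check: Δ ∝ 4a³ + 27b² = 4·13³ + 27·2² = 4·2197 + 27·4 ≡ 5 (mod 17). Nonzero ⇒ E is nonsingular.
For each x ∈ F_17, compute rhs = x³ + 13·x + 2 mod 17, then count y ∈ F_17 with y² ≡ rhs.
  x = 0: rhs = 2, matching y values: 6, 11 (2 points).
  x = 1: rhs = 16, matching y values: 4, 13 (2 points).
  x = 2: rhs = 2, matching y values: 6, 11 (2 points).
  x = 3: rhs = 0, matching y values: 0 (1 points).
  x = 4: rhs = 16, matching y values: 4, 13 (2 points).
  x = 5: rhs = 5, matching y values: none (0 points).
  x = 6: rhs = 7, matching y values: none (0 points).
  x = 7: rhs = 11, matching y values: none (0 points).
  x = 8: rhs = 6, matching y values: none (0 points).
  x = 9: rhs = 15, matching y values: 7, 10 (2 points).
  x = 10: rhs = 10, matching y values: none (0 points).
  x = 11: rhs = 14, matching y values: none (0 points).
  x = 12: rhs = 16, matching y values: 4, 13 (2 points).
  x = 13: rhs = 5, matching y values: none (0 points).
  x = 14: rhs = 4, matching y values: 2, 15 (2 points).
  x = 15: rhs = 2, matching y values: 6, 11 (2 points).
  x = 16: rhs = 5, matching y values: none (0 points).
Total affine count: 17.
Full point count |E(F_17)| = 17 + 1 = 18.
Hasse bound: |18 − (17+1)| = |0| = 0 ≤ 2√17 ≈ 8.2462 ✓.


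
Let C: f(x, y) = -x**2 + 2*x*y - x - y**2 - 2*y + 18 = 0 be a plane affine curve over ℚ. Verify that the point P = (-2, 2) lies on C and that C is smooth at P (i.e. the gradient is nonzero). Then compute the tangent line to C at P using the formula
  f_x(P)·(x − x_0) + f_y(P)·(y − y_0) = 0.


Tangent line at P: 7*x - 10*y + 34 = 0.

Step 1: f(-2, 2) = 0, so P lies on C.
Step 2: partial derivatives
  f_x(x, y) = -2*x + 2*y - 1, f_y(x, y) = 2*x - 2*y - 2.
  f_x(P) = 7, f_y(P) = -10 (gradient nonzero, so P is smooth).
Step 3: tangent line at P: 7·(x − -2) + -10·(y − 2) = 0.
Expanding: 7*x - 10*y + 34 = 0.


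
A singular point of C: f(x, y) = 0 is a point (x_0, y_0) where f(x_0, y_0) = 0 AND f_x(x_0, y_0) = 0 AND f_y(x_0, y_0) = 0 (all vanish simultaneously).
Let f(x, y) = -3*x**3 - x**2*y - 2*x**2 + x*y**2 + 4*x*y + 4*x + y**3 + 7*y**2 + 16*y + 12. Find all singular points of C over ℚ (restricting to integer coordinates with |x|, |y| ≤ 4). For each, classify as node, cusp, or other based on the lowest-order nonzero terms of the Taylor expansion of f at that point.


Singular points: {(0, -2)}; classification: cusp.

Compute partial derivatives:
  f_x = -9*x**2 - 2*x*y - 4*x + y**2 + 4*y + 4.
  f_y = -x**2 + 2*x*y + 4*x + 3*y**2 + 14*y + 16.
Scan x_0 ∈ {−4, ..., 4}. For each x_0, f_y(x_0, y) is a polynomial in y; find its integer roots y ∈ {−4, ..., 4}, then test f_x and f at those candidates.
  x = -4: f_y(-4, y) = 3*y**2 + 6*y - 16; no integer root y with |y| ≤ 4.
  x = -3: f_y(-3, y) = 3*y**2 + 8*y - 5; no integer root y with |y| ≤ 4.
  x = -2: f_y(-2, y) = 3*y**2 + 10*y + 4; no integer root y with |y| ≤ 4.
  x = -1: f_y(-1, y) = 3*y**2 + 12*y + 11; no integer root y with |y| ≤ 4.
  x = 0: f_y(0, y) = 3*y**2 + 14*y + 16; vanishes at y ∈ {-2}. (0, -2): f_x = 0, f = 0 — SINGULAR.
  x = 1: f_y(1, y) = 3*y**2 + 16*y + 19; no integer root y with |y| ≤ 4.
  x = 2: f_y(2, y) = 3*y**2 + 18*y + 20; no integer root y with |y| ≤ 4.
  x = 3: f_y(3, y) = 3*y**2 + 20*y + 19; no integer root y with |y| ≤ 4.
  x = 4: f_y(4, y) = 3*y**2 + 22*y + 16; no integer root y with |y| ≤ 4.
Only singular point on the grid: (0, -2).
Classify: substitute x = 0 + u, y = -2 + v and expand: f = -3*u**3 - u**2*v + u*v**2 + v**3 + v**2.
No constant or linear terms (consistent with a singular point). Quadratic part: v**2. Cubic part: -3*u**3 - u**2*v + u*v**2 + v**3.
The quadratic part v**2 is a perfect square, so there is a single (double) tangent line v = 0, i.e. y = -2. Restricting the cubic part to that line (v = 0) leaves -3*u**3 ≠ 0, so f is not divisible by v and the branch is v² ≈ 3*u**3 to lowest order — this is a cusp.
Classification: cusp.


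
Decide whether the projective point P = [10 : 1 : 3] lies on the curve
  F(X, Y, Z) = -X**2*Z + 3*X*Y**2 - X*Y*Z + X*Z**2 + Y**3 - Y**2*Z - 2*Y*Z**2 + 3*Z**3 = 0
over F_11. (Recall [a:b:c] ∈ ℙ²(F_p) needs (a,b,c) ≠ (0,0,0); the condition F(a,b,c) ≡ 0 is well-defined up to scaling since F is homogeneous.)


F(10,1,3) ≡ 5 (mod 11); P is NOT on the curve.

Evaluate F(10, 1, 3) term-by-term (mod 11).
  -X**2*Z ↦ -1·100·1·3 = -300
  3*X*Y**2 ↦ 3·10·1·1 = 30
  -X*Y*Z ↦ -1·10·1·3 = -30
  X*Z**2 ↦ 1·10·1·9 = 90
  Y**3 ↦ 1·1·1·1 = 1
  -Y**2*Z ↦ -1·1·1·3 = -3
  -2*Y*Z**2 ↦ -2·1·1·9 = -18
  3*Z**3 ↦ 3·1·1·27 = 81
Sum: F(10, 1, 3) = (-300) + (30) + (-30) + (90) + (1) + (-3) + (-18) + (81) = -149.
Reducing mod 11: -149 ≡ 5 (mod 11).
Since F(a, b, c) ≡ 5 ≠ 0 (mod 11), P does NOT lie on the curve.


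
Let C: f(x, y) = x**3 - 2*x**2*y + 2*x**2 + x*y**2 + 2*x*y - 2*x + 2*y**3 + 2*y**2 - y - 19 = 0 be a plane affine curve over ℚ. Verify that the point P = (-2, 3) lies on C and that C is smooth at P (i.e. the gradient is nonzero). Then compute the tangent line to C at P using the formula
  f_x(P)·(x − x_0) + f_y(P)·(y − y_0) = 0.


Tangent line at P: 41*x + 41*y - 41 = 0.

Step 1: f(-2, 3) = 0, so P lies on C.
Step 2: partial derivatives
  f_x(x, y) = 3*x**2 - 4*x*y + 4*x + y**2 + 2*y - 2, f_y(x, y) = -2*x**2 + 2*x*y + 2*x + 6*y**2 + 4*y - 1.
  f_x(P) = 41, f_y(P) = 41 (gradient nonzero, so P is smooth).
Step 3: tangent line at P: 41·(x − -2) + 41·(y − 3) = 0.
Expanding: 41*x + 41*y - 41 = 0.


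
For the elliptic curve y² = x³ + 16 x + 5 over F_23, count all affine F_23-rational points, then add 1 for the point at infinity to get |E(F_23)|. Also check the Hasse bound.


Affine points = {(4, 8), (4, 15), (5, 7), (5, 16), (6, 8), (6, 15), (7, 0), (8, 1), (8, 22), (9, 2), (9, 21), (12, 4), (12, 19), (13, 8), (13, 15), (14, 11), (14, 12), (15, 3), (15, 20)}; affine count = 19; |E(F_23)| = 20.

Discriminant check: Δ ∝ 4a³ + 27b² = 4·16³ + 27·5² = 4·4096 + 27·25 ≡ 16 (mod 23). Nonzero ⇒ E is nonsingular.
For each x ∈ F_23, compute rhs = x³ + 16·x + 5 mod 23, then count y ∈ F_23 with y² ≡ rhs.
  x = 0: rhs = 5, matching y values: none (0 points).
  x = 1: rhs = 22, matching y values: none (0 points).
  x = 2: rhs = 22, matching y values: none (0 points).
  x = 3: rhs = 11, matching y values: none (0 points).
  x = 4: rhs = 18, matching y values: 8, 15 (2 points).
  x = 5: rhs = 3, matching y values: 7, 16 (2 points).
  x = 6: rhs = 18, matching y values: 8, 15 (2 points).
  x = 7: rhs = 0, matching y values: 0 (1 points).
  x = 8: rhs = 1, matching y values: 1, 22 (2 points).
  x = 9: rhs = 4, matching y values: 2, 21 (2 points).
  x = 10: rhs = 15, matching y values: none (0 points).
  x = 11: rhs = 17, matching y values: none (0 points).
  x = 12: rhs = 16, matching y values: 4, 19 (2 points).
  x = 13: rhs = 18, matching y values: 8, 15 (2 points).
  x = 14: rhs = 6, matching y values: 11, 12 (2 points).
  x = 15: rhs = 9, matching y values: 3, 20 (2 points).
  x = 16: rhs = 10, matching y values: none (0 points).
  x = 17: rhs = 15, matching y values: none (0 points).
  x = 18: rhs = 7, matching y values: none (0 points).
  x = 19: rhs = 15, matching y values: none (0 points).
  x = 20: rhs = 22, matching y values: none (0 points).
  x = 21: rhs = 11, matching y values: none (0 points).
  x = 22: rhs = 11, matching y values: none (0 points).
Total affine count: 19.
Full point count |E(F_23)| = 19 + 1 = 20.
Hasse bound: |20 − (23+1)| = |-4| = 4 ≤ 2√23 ≈ 9.5917 ✓.
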